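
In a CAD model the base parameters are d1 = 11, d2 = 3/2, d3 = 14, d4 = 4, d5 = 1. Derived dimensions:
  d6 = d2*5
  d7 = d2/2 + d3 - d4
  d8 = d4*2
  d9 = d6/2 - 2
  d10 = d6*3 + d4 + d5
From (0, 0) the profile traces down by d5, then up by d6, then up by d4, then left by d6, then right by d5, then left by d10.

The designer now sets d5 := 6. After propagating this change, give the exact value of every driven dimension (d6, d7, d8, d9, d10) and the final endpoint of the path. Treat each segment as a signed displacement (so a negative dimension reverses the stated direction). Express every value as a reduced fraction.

d6 = 15/2
d7 = 43/4
d8 = 8
d9 = 7/4
d10 = 65/2
endpoint = (-34, 11/2)

Apply edit: d5 := 6
  d6 = d2*5 = 15/2
  d7 = d2/2 + d3 - d4 = 43/4
  d8 = d4*2 = 8
  d9 = d6/2 - 2 = 7/4
  d10 = d6*3 + d4 + d5 = 65/2
Walk from origin (0, 0):
  seg 1: down by d5 = 6 → (0, -6)
  seg 2: up by d6 = 15/2 → (0, 3/2)
  seg 3: up by d4 = 4 → (0, 11/2)
  seg 4: left by d6 = 15/2 → (-15/2, 11/2)
  seg 5: right by d5 = 6 → (-3/2, 11/2)
  seg 6: left by d10 = 65/2 → (-34, 11/2)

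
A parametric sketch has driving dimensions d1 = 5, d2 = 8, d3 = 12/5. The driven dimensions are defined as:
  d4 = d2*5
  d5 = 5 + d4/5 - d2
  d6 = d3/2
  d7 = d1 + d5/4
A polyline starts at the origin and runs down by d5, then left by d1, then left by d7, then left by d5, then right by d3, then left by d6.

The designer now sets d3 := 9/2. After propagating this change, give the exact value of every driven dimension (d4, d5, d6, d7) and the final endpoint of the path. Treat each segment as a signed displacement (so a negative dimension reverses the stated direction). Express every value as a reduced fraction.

Apply edit: d3 := 9/2
  d4 = d2*5 = 40
  d5 = 5 + d4/5 - d2 = 5
  d6 = d3/2 = 9/4
  d7 = d1 + d5/4 = 25/4
Walk from origin (0, 0):
  seg 1: down by d5 = 5 → (0, -5)
  seg 2: left by d1 = 5 → (-5, -5)
  seg 3: left by d7 = 25/4 → (-45/4, -5)
  seg 4: left by d5 = 5 → (-65/4, -5)
  seg 5: right by d3 = 9/2 → (-47/4, -5)
  seg 6: left by d6 = 9/4 → (-14, -5)

d4 = 40
d5 = 5
d6 = 9/4
d7 = 25/4
endpoint = (-14, -5)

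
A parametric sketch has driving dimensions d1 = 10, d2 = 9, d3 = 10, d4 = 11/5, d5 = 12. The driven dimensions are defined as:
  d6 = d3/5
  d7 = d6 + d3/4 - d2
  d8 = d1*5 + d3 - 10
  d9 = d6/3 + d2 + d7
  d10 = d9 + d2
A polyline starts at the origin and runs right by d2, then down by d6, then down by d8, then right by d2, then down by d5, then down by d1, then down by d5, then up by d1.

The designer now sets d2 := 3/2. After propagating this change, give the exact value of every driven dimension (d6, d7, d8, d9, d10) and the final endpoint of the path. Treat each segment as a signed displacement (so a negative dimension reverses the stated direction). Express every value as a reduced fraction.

d6 = 2
d7 = 3
d8 = 50
d9 = 31/6
d10 = 20/3
endpoint = (3, -76)

Apply edit: d2 := 3/2
  d6 = d3/5 = 2
  d7 = d6 + d3/4 - d2 = 3
  d8 = d1*5 + d3 - 10 = 50
  d9 = d6/3 + d2 + d7 = 31/6
  d10 = d9 + d2 = 20/3
Walk from origin (0, 0):
  seg 1: right by d2 = 3/2 → (3/2, 0)
  seg 2: down by d6 = 2 → (3/2, -2)
  seg 3: down by d8 = 50 → (3/2, -52)
  seg 4: right by d2 = 3/2 → (3, -52)
  seg 5: down by d5 = 12 → (3, -64)
  seg 6: down by d1 = 10 → (3, -74)
  seg 7: down by d5 = 12 → (3, -86)
  seg 8: up by d1 = 10 → (3, -76)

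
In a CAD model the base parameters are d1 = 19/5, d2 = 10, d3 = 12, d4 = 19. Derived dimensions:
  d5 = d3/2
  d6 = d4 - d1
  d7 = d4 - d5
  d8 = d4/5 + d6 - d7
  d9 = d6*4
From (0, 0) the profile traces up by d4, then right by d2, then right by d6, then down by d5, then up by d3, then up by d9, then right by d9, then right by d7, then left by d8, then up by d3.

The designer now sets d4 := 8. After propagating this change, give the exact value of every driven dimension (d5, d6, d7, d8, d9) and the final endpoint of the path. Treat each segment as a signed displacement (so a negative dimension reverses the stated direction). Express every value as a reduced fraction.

Apply edit: d4 := 8
  d5 = d3/2 = 6
  d6 = d4 - d1 = 21/5
  d7 = d4 - d5 = 2
  d8 = d4/5 + d6 - d7 = 19/5
  d9 = d6*4 = 84/5
Walk from origin (0, 0):
  seg 1: up by d4 = 8 → (0, 8)
  seg 2: right by d2 = 10 → (10, 8)
  seg 3: right by d6 = 21/5 → (71/5, 8)
  seg 4: down by d5 = 6 → (71/5, 2)
  seg 5: up by d3 = 12 → (71/5, 14)
  seg 6: up by d9 = 84/5 → (71/5, 154/5)
  seg 7: right by d9 = 84/5 → (31, 154/5)
  seg 8: right by d7 = 2 → (33, 154/5)
  seg 9: left by d8 = 19/5 → (146/5, 154/5)
  seg 10: up by d3 = 12 → (146/5, 214/5)

d5 = 6
d6 = 21/5
d7 = 2
d8 = 19/5
d9 = 84/5
endpoint = (146/5, 214/5)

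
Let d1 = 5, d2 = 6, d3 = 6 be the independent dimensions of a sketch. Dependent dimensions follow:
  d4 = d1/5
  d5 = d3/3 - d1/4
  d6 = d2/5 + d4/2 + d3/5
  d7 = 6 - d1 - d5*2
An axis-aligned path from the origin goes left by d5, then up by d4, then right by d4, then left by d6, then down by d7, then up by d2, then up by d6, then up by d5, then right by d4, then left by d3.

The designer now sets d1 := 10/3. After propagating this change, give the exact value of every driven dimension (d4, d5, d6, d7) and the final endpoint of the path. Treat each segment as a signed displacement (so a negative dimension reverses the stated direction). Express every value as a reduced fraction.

d4 = 2/3
d5 = 7/6
d6 = 41/15
d7 = 1/3
endpoint = (-257/30, 307/30)

Apply edit: d1 := 10/3
  d4 = d1/5 = 2/3
  d5 = d3/3 - d1/4 = 7/6
  d6 = d2/5 + d4/2 + d3/5 = 41/15
  d7 = 6 - d1 - d5*2 = 1/3
Walk from origin (0, 0):
  seg 1: left by d5 = 7/6 → (-7/6, 0)
  seg 2: up by d4 = 2/3 → (-7/6, 2/3)
  seg 3: right by d4 = 2/3 → (-1/2, 2/3)
  seg 4: left by d6 = 41/15 → (-97/30, 2/3)
  seg 5: down by d7 = 1/3 → (-97/30, 1/3)
  seg 6: up by d2 = 6 → (-97/30, 19/3)
  seg 7: up by d6 = 41/15 → (-97/30, 136/15)
  seg 8: up by d5 = 7/6 → (-97/30, 307/30)
  seg 9: right by d4 = 2/3 → (-77/30, 307/30)
  seg 10: left by d3 = 6 → (-257/30, 307/30)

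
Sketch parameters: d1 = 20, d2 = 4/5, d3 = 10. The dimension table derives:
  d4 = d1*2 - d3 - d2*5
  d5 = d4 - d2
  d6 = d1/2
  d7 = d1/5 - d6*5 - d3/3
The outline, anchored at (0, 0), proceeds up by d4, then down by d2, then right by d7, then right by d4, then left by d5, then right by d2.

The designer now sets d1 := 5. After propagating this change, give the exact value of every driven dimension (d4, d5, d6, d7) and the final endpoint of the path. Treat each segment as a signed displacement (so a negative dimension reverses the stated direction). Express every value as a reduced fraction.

d4 = -4
d5 = -24/5
d6 = 5/2
d7 = -89/6
endpoint = (-397/30, -24/5)

Apply edit: d1 := 5
  d4 = d1*2 - d3 - d2*5 = -4
  d5 = d4 - d2 = -24/5
  d6 = d1/2 = 5/2
  d7 = d1/5 - d6*5 - d3/3 = -89/6
Walk from origin (0, 0):
  seg 1: up by d4 = -4 → (0, -4)
  seg 2: down by d2 = 4/5 → (0, -24/5)
  seg 3: right by d7 = -89/6 → (-89/6, -24/5)
  seg 4: right by d4 = -4 → (-113/6, -24/5)
  seg 5: left by d5 = -24/5 → (-421/30, -24/5)
  seg 6: right by d2 = 4/5 → (-397/30, -24/5)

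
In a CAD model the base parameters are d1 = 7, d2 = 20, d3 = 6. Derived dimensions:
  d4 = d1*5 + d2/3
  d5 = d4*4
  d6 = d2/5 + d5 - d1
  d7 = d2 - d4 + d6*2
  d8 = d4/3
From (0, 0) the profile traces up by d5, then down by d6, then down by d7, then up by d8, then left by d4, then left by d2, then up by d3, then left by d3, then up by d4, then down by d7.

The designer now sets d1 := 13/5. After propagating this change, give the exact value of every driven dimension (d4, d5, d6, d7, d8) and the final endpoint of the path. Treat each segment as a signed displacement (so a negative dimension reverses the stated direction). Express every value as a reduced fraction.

Apply edit: d1 := 13/5
  d4 = d1*5 + d2/3 = 59/3
  d5 = d4*4 = 236/3
  d6 = d2/5 + d5 - d1 = 1201/15
  d7 = d2 - d4 + d6*2 = 2407/15
  d8 = d4/3 = 59/9
Walk from origin (0, 0):
  seg 1: up by d5 = 236/3 → (0, 236/3)
  seg 2: down by d6 = 1201/15 → (0, -7/5)
  seg 3: down by d7 = 2407/15 → (0, -2428/15)
  seg 4: up by d8 = 59/9 → (0, -6989/45)
  seg 5: left by d4 = 59/3 → (-59/3, -6989/45)
  seg 6: left by d2 = 20 → (-119/3, -6989/45)
  seg 7: up by d3 = 6 → (-119/3, -6719/45)
  seg 8: left by d3 = 6 → (-137/3, -6719/45)
  seg 9: up by d4 = 59/3 → (-137/3, -5834/45)
  seg 10: down by d7 = 2407/15 → (-137/3, -2611/9)

d4 = 59/3
d5 = 236/3
d6 = 1201/15
d7 = 2407/15
d8 = 59/9
endpoint = (-137/3, -2611/9)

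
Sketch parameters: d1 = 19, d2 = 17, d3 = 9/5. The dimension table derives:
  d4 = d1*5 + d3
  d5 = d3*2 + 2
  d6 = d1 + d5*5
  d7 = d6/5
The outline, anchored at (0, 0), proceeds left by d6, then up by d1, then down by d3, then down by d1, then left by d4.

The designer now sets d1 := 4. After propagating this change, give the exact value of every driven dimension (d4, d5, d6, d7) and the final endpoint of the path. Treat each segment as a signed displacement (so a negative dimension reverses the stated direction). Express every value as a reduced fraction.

Apply edit: d1 := 4
  d4 = d1*5 + d3 = 109/5
  d5 = d3*2 + 2 = 28/5
  d6 = d1 + d5*5 = 32
  d7 = d6/5 = 32/5
Walk from origin (0, 0):
  seg 1: left by d6 = 32 → (-32, 0)
  seg 2: up by d1 = 4 → (-32, 4)
  seg 3: down by d3 = 9/5 → (-32, 11/5)
  seg 4: down by d1 = 4 → (-32, -9/5)
  seg 5: left by d4 = 109/5 → (-269/5, -9/5)

d4 = 109/5
d5 = 28/5
d6 = 32
d7 = 32/5
endpoint = (-269/5, -9/5)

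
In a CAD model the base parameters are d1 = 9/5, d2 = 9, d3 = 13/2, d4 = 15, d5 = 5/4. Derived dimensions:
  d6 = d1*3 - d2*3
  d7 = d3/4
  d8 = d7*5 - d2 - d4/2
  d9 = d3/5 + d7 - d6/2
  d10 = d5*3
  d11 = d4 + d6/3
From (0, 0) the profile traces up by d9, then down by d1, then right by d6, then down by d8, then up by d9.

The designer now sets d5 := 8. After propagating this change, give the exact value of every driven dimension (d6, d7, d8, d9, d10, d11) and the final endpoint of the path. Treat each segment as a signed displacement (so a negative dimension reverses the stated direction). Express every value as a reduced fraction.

d6 = -108/5
d7 = 13/8
d8 = -67/8
d9 = 549/40
d10 = 24
d11 = 39/5
endpoint = (-108/5, 1361/40)

Apply edit: d5 := 8
  d6 = d1*3 - d2*3 = -108/5
  d7 = d3/4 = 13/8
  d8 = d7*5 - d2 - d4/2 = -67/8
  d9 = d3/5 + d7 - d6/2 = 549/40
  d10 = d5*3 = 24
  d11 = d4 + d6/3 = 39/5
Walk from origin (0, 0):
  seg 1: up by d9 = 549/40 → (0, 549/40)
  seg 2: down by d1 = 9/5 → (0, 477/40)
  seg 3: right by d6 = -108/5 → (-108/5, 477/40)
  seg 4: down by d8 = -67/8 → (-108/5, 203/10)
  seg 5: up by d9 = 549/40 → (-108/5, 1361/40)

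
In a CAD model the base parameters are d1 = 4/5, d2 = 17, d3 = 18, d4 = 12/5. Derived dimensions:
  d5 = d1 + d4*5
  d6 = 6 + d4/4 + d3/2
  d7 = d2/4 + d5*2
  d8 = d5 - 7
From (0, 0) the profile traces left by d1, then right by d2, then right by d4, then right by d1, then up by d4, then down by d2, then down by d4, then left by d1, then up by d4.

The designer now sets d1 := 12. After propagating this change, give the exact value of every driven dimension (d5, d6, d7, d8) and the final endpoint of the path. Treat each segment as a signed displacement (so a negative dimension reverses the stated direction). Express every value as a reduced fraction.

Apply edit: d1 := 12
  d5 = d1 + d4*5 = 24
  d6 = 6 + d4/4 + d3/2 = 78/5
  d7 = d2/4 + d5*2 = 209/4
  d8 = d5 - 7 = 17
Walk from origin (0, 0):
  seg 1: left by d1 = 12 → (-12, 0)
  seg 2: right by d2 = 17 → (5, 0)
  seg 3: right by d4 = 12/5 → (37/5, 0)
  seg 4: right by d1 = 12 → (97/5, 0)
  seg 5: up by d4 = 12/5 → (97/5, 12/5)
  seg 6: down by d2 = 17 → (97/5, -73/5)
  seg 7: down by d4 = 12/5 → (97/5, -17)
  seg 8: left by d1 = 12 → (37/5, -17)
  seg 9: up by d4 = 12/5 → (37/5, -73/5)

d5 = 24
d6 = 78/5
d7 = 209/4
d8 = 17
endpoint = (37/5, -73/5)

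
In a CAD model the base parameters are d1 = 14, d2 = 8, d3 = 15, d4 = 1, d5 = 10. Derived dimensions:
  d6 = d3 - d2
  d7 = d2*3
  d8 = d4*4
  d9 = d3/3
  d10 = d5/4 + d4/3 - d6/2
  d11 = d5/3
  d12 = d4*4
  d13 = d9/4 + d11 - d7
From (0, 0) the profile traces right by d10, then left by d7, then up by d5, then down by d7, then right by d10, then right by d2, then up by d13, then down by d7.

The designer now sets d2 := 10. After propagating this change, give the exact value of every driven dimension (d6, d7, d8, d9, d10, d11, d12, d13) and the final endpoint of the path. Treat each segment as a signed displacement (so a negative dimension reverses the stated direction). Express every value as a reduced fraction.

Apply edit: d2 := 10
  d6 = d3 - d2 = 5
  d7 = d2*3 = 30
  d8 = d4*4 = 4
  d9 = d3/3 = 5
  d10 = d5/4 + d4/3 - d6/2 = 1/3
  d11 = d5/3 = 10/3
  d12 = d4*4 = 4
  d13 = d9/4 + d11 - d7 = -305/12
Walk from origin (0, 0):
  seg 1: right by d10 = 1/3 → (1/3, 0)
  seg 2: left by d7 = 30 → (-89/3, 0)
  seg 3: up by d5 = 10 → (-89/3, 10)
  seg 4: down by d7 = 30 → (-89/3, -20)
  seg 5: right by d10 = 1/3 → (-88/3, -20)
  seg 6: right by d2 = 10 → (-58/3, -20)
  seg 7: up by d13 = -305/12 → (-58/3, -545/12)
  seg 8: down by d7 = 30 → (-58/3, -905/12)

d6 = 5
d7 = 30
d8 = 4
d9 = 5
d10 = 1/3
d11 = 10/3
d12 = 4
d13 = -305/12
endpoint = (-58/3, -905/12)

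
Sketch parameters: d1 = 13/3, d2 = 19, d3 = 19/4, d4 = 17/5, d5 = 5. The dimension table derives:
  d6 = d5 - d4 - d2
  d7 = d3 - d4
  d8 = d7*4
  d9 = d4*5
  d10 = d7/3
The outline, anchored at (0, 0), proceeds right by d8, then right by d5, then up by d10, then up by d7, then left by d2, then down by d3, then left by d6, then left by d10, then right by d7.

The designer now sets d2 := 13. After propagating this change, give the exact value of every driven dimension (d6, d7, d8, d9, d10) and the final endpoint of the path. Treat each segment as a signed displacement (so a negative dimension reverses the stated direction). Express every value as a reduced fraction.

d6 = -57/5
d7 = 27/20
d8 = 27/5
d9 = 17
d10 = 9/20
endpoint = (97/10, -59/20)

Apply edit: d2 := 13
  d6 = d5 - d4 - d2 = -57/5
  d7 = d3 - d4 = 27/20
  d8 = d7*4 = 27/5
  d9 = d4*5 = 17
  d10 = d7/3 = 9/20
Walk from origin (0, 0):
  seg 1: right by d8 = 27/5 → (27/5, 0)
  seg 2: right by d5 = 5 → (52/5, 0)
  seg 3: up by d10 = 9/20 → (52/5, 9/20)
  seg 4: up by d7 = 27/20 → (52/5, 9/5)
  seg 5: left by d2 = 13 → (-13/5, 9/5)
  seg 6: down by d3 = 19/4 → (-13/5, -59/20)
  seg 7: left by d6 = -57/5 → (44/5, -59/20)
  seg 8: left by d10 = 9/20 → (167/20, -59/20)
  seg 9: right by d7 = 27/20 → (97/10, -59/20)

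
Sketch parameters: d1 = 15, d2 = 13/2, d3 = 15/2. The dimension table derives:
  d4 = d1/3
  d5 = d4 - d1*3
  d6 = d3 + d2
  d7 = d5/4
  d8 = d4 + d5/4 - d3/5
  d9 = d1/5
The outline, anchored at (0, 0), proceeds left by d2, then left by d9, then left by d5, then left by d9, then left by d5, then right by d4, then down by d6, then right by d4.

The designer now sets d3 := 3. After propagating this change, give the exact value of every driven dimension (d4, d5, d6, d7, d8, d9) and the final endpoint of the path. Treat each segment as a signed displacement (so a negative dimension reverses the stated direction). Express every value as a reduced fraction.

d4 = 5
d5 = -40
d6 = 19/2
d7 = -10
d8 = -28/5
d9 = 3
endpoint = (155/2, -19/2)

Apply edit: d3 := 3
  d4 = d1/3 = 5
  d5 = d4 - d1*3 = -40
  d6 = d3 + d2 = 19/2
  d7 = d5/4 = -10
  d8 = d4 + d5/4 - d3/5 = -28/5
  d9 = d1/5 = 3
Walk from origin (0, 0):
  seg 1: left by d2 = 13/2 → (-13/2, 0)
  seg 2: left by d9 = 3 → (-19/2, 0)
  seg 3: left by d5 = -40 → (61/2, 0)
  seg 4: left by d9 = 3 → (55/2, 0)
  seg 5: left by d5 = -40 → (135/2, 0)
  seg 6: right by d4 = 5 → (145/2, 0)
  seg 7: down by d6 = 19/2 → (145/2, -19/2)
  seg 8: right by d4 = 5 → (155/2, -19/2)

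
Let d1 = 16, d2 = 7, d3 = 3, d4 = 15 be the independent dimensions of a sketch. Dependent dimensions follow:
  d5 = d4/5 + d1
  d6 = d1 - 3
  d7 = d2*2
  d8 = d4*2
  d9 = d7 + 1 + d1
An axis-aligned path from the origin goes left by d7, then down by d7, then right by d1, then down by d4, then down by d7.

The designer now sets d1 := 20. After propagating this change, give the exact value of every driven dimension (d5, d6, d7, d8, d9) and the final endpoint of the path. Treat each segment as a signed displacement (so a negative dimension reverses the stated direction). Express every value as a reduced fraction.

d5 = 23
d6 = 17
d7 = 14
d8 = 30
d9 = 35
endpoint = (6, -43)

Apply edit: d1 := 20
  d5 = d4/5 + d1 = 23
  d6 = d1 - 3 = 17
  d7 = d2*2 = 14
  d8 = d4*2 = 30
  d9 = d7 + 1 + d1 = 35
Walk from origin (0, 0):
  seg 1: left by d7 = 14 → (-14, 0)
  seg 2: down by d7 = 14 → (-14, -14)
  seg 3: right by d1 = 20 → (6, -14)
  seg 4: down by d4 = 15 → (6, -29)
  seg 5: down by d7 = 14 → (6, -43)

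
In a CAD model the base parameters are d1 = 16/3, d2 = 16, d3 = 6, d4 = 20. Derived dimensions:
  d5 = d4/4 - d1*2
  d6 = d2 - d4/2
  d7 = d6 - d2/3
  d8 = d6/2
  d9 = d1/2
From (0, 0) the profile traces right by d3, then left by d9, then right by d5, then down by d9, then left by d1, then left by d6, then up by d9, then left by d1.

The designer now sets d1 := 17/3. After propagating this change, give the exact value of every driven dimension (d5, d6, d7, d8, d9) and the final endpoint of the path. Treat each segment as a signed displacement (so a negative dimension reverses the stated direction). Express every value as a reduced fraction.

d5 = -19/3
d6 = 6
d7 = 2/3
d8 = 3
d9 = 17/6
endpoint = (-41/2, 0)

Apply edit: d1 := 17/3
  d5 = d4/4 - d1*2 = -19/3
  d6 = d2 - d4/2 = 6
  d7 = d6 - d2/3 = 2/3
  d8 = d6/2 = 3
  d9 = d1/2 = 17/6
Walk from origin (0, 0):
  seg 1: right by d3 = 6 → (6, 0)
  seg 2: left by d9 = 17/6 → (19/6, 0)
  seg 3: right by d5 = -19/3 → (-19/6, 0)
  seg 4: down by d9 = 17/6 → (-19/6, -17/6)
  seg 5: left by d1 = 17/3 → (-53/6, -17/6)
  seg 6: left by d6 = 6 → (-89/6, -17/6)
  seg 7: up by d9 = 17/6 → (-89/6, 0)
  seg 8: left by d1 = 17/3 → (-41/2, 0)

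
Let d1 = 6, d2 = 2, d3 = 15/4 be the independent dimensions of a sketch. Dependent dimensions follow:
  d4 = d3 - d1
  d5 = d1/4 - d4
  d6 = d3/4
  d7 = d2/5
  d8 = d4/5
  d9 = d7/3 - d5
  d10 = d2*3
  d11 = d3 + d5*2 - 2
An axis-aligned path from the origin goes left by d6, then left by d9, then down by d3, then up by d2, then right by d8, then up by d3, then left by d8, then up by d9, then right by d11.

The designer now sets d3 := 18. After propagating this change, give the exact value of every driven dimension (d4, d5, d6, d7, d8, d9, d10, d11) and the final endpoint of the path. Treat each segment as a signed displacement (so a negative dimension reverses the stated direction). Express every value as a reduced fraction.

Apply edit: d3 := 18
  d4 = d3 - d1 = 12
  d5 = d1/4 - d4 = -21/2
  d6 = d3/4 = 9/2
  d7 = d2/5 = 2/5
  d8 = d4/5 = 12/5
  d9 = d7/3 - d5 = 319/30
  d10 = d2*3 = 6
  d11 = d3 + d5*2 - 2 = -5
Walk from origin (0, 0):
  seg 1: left by d6 = 9/2 → (-9/2, 0)
  seg 2: left by d9 = 319/30 → (-227/15, 0)
  seg 3: down by d3 = 18 → (-227/15, -18)
  seg 4: up by d2 = 2 → (-227/15, -16)
  seg 5: right by d8 = 12/5 → (-191/15, -16)
  seg 6: up by d3 = 18 → (-191/15, 2)
  seg 7: left by d8 = 12/5 → (-227/15, 2)
  seg 8: up by d9 = 319/30 → (-227/15, 379/30)
  seg 9: right by d11 = -5 → (-302/15, 379/30)

d4 = 12
d5 = -21/2
d6 = 9/2
d7 = 2/5
d8 = 12/5
d9 = 319/30
d10 = 6
d11 = -5
endpoint = (-302/15, 379/30)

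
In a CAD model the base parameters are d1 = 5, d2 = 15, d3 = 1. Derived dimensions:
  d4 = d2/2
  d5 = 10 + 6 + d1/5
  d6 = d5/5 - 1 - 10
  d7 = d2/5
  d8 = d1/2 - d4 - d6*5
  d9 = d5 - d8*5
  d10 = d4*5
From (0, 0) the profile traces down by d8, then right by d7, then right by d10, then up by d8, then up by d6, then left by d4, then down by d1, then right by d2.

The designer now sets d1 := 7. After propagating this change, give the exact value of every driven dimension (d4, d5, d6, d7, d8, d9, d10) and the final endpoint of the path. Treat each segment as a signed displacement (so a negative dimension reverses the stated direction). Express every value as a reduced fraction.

d4 = 15/2
d5 = 87/5
d6 = -188/25
d7 = 3
d8 = 168/5
d9 = -753/5
d10 = 75/2
endpoint = (48, -363/25)

Apply edit: d1 := 7
  d4 = d2/2 = 15/2
  d5 = 10 + 6 + d1/5 = 87/5
  d6 = d5/5 - 1 - 10 = -188/25
  d7 = d2/5 = 3
  d8 = d1/2 - d4 - d6*5 = 168/5
  d9 = d5 - d8*5 = -753/5
  d10 = d4*5 = 75/2
Walk from origin (0, 0):
  seg 1: down by d8 = 168/5 → (0, -168/5)
  seg 2: right by d7 = 3 → (3, -168/5)
  seg 3: right by d10 = 75/2 → (81/2, -168/5)
  seg 4: up by d8 = 168/5 → (81/2, 0)
  seg 5: up by d6 = -188/25 → (81/2, -188/25)
  seg 6: left by d4 = 15/2 → (33, -188/25)
  seg 7: down by d1 = 7 → (33, -363/25)
  seg 8: right by d2 = 15 → (48, -363/25)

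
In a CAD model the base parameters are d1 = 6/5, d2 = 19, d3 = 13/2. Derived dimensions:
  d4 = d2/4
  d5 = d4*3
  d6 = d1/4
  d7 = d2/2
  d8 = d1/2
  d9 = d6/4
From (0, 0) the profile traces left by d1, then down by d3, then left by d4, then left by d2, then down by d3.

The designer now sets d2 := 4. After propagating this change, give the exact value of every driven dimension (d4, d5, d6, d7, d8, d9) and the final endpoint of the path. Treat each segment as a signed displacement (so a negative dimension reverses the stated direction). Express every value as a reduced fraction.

d4 = 1
d5 = 3
d6 = 3/10
d7 = 2
d8 = 3/5
d9 = 3/40
endpoint = (-31/5, -13)

Apply edit: d2 := 4
  d4 = d2/4 = 1
  d5 = d4*3 = 3
  d6 = d1/4 = 3/10
  d7 = d2/2 = 2
  d8 = d1/2 = 3/5
  d9 = d6/4 = 3/40
Walk from origin (0, 0):
  seg 1: left by d1 = 6/5 → (-6/5, 0)
  seg 2: down by d3 = 13/2 → (-6/5, -13/2)
  seg 3: left by d4 = 1 → (-11/5, -13/2)
  seg 4: left by d2 = 4 → (-31/5, -13/2)
  seg 5: down by d3 = 13/2 → (-31/5, -13)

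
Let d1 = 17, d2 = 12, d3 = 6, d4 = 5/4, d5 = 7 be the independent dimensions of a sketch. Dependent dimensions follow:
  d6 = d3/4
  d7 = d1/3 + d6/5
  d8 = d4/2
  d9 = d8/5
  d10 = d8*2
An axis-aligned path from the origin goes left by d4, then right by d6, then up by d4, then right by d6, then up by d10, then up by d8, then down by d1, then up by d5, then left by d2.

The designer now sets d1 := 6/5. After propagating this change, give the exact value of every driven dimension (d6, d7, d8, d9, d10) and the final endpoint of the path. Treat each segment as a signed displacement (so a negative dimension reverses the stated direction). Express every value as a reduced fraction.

Apply edit: d1 := 6/5
  d6 = d3/4 = 3/2
  d7 = d1/3 + d6/5 = 7/10
  d8 = d4/2 = 5/8
  d9 = d8/5 = 1/8
  d10 = d8*2 = 5/4
Walk from origin (0, 0):
  seg 1: left by d4 = 5/4 → (-5/4, 0)
  seg 2: right by d6 = 3/2 → (1/4, 0)
  seg 3: up by d4 = 5/4 → (1/4, 5/4)
  seg 4: right by d6 = 3/2 → (7/4, 5/4)
  seg 5: up by d10 = 5/4 → (7/4, 5/2)
  seg 6: up by d8 = 5/8 → (7/4, 25/8)
  seg 7: down by d1 = 6/5 → (7/4, 77/40)
  seg 8: up by d5 = 7 → (7/4, 357/40)
  seg 9: left by d2 = 12 → (-41/4, 357/40)

d6 = 3/2
d7 = 7/10
d8 = 5/8
d9 = 1/8
d10 = 5/4
endpoint = (-41/4, 357/40)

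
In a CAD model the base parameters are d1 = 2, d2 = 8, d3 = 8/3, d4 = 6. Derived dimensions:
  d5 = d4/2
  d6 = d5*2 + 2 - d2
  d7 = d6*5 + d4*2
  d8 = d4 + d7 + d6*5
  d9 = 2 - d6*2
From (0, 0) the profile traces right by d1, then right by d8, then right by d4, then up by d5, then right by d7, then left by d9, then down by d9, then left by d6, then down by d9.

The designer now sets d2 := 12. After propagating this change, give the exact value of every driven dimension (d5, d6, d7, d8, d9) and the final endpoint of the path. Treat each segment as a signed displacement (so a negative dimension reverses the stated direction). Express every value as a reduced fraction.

d5 = 3
d6 = -4
d7 = -8
d8 = -22
d9 = 10
endpoint = (-28, -17)

Apply edit: d2 := 12
  d5 = d4/2 = 3
  d6 = d5*2 + 2 - d2 = -4
  d7 = d6*5 + d4*2 = -8
  d8 = d4 + d7 + d6*5 = -22
  d9 = 2 - d6*2 = 10
Walk from origin (0, 0):
  seg 1: right by d1 = 2 → (2, 0)
  seg 2: right by d8 = -22 → (-20, 0)
  seg 3: right by d4 = 6 → (-14, 0)
  seg 4: up by d5 = 3 → (-14, 3)
  seg 5: right by d7 = -8 → (-22, 3)
  seg 6: left by d9 = 10 → (-32, 3)
  seg 7: down by d9 = 10 → (-32, -7)
  seg 8: left by d6 = -4 → (-28, -7)
  seg 9: down by d9 = 10 → (-28, -17)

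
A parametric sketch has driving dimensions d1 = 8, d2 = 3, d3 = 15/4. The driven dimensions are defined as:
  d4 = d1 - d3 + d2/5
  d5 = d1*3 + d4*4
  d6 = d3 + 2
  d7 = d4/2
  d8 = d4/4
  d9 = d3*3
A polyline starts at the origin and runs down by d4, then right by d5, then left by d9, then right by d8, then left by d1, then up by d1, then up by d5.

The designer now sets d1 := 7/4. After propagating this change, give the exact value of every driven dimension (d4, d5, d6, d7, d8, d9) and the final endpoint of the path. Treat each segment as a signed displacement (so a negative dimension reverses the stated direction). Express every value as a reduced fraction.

Apply edit: d1 := 7/4
  d4 = d1 - d3 + d2/5 = -7/5
  d5 = d1*3 + d4*4 = -7/20
  d6 = d3 + 2 = 23/4
  d7 = d4/2 = -7/10
  d8 = d4/4 = -7/20
  d9 = d3*3 = 45/4
Walk from origin (0, 0):
  seg 1: down by d4 = -7/5 → (0, 7/5)
  seg 2: right by d5 = -7/20 → (-7/20, 7/5)
  seg 3: left by d9 = 45/4 → (-58/5, 7/5)
  seg 4: right by d8 = -7/20 → (-239/20, 7/5)
  seg 5: left by d1 = 7/4 → (-137/10, 7/5)
  seg 6: up by d1 = 7/4 → (-137/10, 63/20)
  seg 7: up by d5 = -7/20 → (-137/10, 14/5)

d4 = -7/5
d5 = -7/20
d6 = 23/4
d7 = -7/10
d8 = -7/20
d9 = 45/4
endpoint = (-137/10, 14/5)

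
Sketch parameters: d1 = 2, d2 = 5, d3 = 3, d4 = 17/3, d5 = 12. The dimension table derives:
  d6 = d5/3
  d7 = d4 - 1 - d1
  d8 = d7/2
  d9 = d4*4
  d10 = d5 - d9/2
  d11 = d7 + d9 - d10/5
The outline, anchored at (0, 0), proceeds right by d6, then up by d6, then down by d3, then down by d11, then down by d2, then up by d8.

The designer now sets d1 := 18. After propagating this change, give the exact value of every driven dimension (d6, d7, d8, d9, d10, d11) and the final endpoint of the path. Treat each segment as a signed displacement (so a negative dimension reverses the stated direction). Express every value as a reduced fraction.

d6 = 4
d7 = -40/3
d8 = -20/3
d9 = 68/3
d10 = 2/3
d11 = 46/5
endpoint = (4, -298/15)

Apply edit: d1 := 18
  d6 = d5/3 = 4
  d7 = d4 - 1 - d1 = -40/3
  d8 = d7/2 = -20/3
  d9 = d4*4 = 68/3
  d10 = d5 - d9/2 = 2/3
  d11 = d7 + d9 - d10/5 = 46/5
Walk from origin (0, 0):
  seg 1: right by d6 = 4 → (4, 0)
  seg 2: up by d6 = 4 → (4, 4)
  seg 3: down by d3 = 3 → (4, 1)
  seg 4: down by d11 = 46/5 → (4, -41/5)
  seg 5: down by d2 = 5 → (4, -66/5)
  seg 6: up by d8 = -20/3 → (4, -298/15)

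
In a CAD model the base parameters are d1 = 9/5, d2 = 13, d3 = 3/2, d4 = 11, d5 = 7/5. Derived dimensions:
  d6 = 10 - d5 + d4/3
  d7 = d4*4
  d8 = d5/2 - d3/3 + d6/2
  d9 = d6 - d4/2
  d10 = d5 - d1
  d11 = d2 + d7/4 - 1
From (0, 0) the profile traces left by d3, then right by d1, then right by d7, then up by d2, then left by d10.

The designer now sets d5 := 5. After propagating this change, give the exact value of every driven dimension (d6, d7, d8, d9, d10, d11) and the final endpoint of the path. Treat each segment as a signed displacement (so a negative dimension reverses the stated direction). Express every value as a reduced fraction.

d6 = 26/3
d7 = 44
d8 = 19/3
d9 = 19/6
d10 = 16/5
d11 = 23
endpoint = (411/10, 13)

Apply edit: d5 := 5
  d6 = 10 - d5 + d4/3 = 26/3
  d7 = d4*4 = 44
  d8 = d5/2 - d3/3 + d6/2 = 19/3
  d9 = d6 - d4/2 = 19/6
  d10 = d5 - d1 = 16/5
  d11 = d2 + d7/4 - 1 = 23
Walk from origin (0, 0):
  seg 1: left by d3 = 3/2 → (-3/2, 0)
  seg 2: right by d1 = 9/5 → (3/10, 0)
  seg 3: right by d7 = 44 → (443/10, 0)
  seg 4: up by d2 = 13 → (443/10, 13)
  seg 5: left by d10 = 16/5 → (411/10, 13)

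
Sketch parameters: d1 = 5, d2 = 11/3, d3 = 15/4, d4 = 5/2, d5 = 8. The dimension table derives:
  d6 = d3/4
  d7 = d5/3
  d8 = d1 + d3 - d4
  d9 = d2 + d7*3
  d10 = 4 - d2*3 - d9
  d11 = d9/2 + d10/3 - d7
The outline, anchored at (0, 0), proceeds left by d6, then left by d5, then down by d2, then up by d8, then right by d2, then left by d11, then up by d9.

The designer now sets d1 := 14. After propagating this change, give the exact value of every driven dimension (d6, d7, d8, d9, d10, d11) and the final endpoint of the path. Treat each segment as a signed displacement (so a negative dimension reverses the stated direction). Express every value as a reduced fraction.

d6 = 15/16
d7 = 8/3
d8 = 61/4
d9 = 35/3
d10 = -56/3
d11 = -55/18
endpoint = (-319/144, 93/4)

Apply edit: d1 := 14
  d6 = d3/4 = 15/16
  d7 = d5/3 = 8/3
  d8 = d1 + d3 - d4 = 61/4
  d9 = d2 + d7*3 = 35/3
  d10 = 4 - d2*3 - d9 = -56/3
  d11 = d9/2 + d10/3 - d7 = -55/18
Walk from origin (0, 0):
  seg 1: left by d6 = 15/16 → (-15/16, 0)
  seg 2: left by d5 = 8 → (-143/16, 0)
  seg 3: down by d2 = 11/3 → (-143/16, -11/3)
  seg 4: up by d8 = 61/4 → (-143/16, 139/12)
  seg 5: right by d2 = 11/3 → (-253/48, 139/12)
  seg 6: left by d11 = -55/18 → (-319/144, 139/12)
  seg 7: up by d9 = 35/3 → (-319/144, 93/4)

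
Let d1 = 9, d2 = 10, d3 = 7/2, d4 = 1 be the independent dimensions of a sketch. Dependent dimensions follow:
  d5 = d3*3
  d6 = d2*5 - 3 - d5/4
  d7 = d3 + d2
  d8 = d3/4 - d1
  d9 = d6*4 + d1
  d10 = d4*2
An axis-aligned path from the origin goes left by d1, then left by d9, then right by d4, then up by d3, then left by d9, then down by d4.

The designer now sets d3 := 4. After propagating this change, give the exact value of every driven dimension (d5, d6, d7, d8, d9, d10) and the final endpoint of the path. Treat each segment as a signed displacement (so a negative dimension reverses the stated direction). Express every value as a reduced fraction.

Apply edit: d3 := 4
  d5 = d3*3 = 12
  d6 = d2*5 - 3 - d5/4 = 44
  d7 = d3 + d2 = 14
  d8 = d3/4 - d1 = -8
  d9 = d6*4 + d1 = 185
  d10 = d4*2 = 2
Walk from origin (0, 0):
  seg 1: left by d1 = 9 → (-9, 0)
  seg 2: left by d9 = 185 → (-194, 0)
  seg 3: right by d4 = 1 → (-193, 0)
  seg 4: up by d3 = 4 → (-193, 4)
  seg 5: left by d9 = 185 → (-378, 4)
  seg 6: down by d4 = 1 → (-378, 3)

d5 = 12
d6 = 44
d7 = 14
d8 = -8
d9 = 185
d10 = 2
endpoint = (-378, 3)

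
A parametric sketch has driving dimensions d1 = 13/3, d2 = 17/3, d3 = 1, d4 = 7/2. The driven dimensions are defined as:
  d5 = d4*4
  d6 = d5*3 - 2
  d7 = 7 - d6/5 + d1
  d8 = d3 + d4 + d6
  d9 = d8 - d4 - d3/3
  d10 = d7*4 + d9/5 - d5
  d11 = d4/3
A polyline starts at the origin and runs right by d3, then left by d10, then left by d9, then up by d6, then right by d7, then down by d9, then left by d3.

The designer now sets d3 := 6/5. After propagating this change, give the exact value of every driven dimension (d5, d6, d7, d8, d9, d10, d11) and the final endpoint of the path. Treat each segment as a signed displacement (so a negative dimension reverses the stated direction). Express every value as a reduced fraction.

Apply edit: d3 := 6/5
  d5 = d4*4 = 14
  d6 = d5*3 - 2 = 40
  d7 = 7 - d6/5 + d1 = 10/3
  d8 = d3 + d4 + d6 = 447/10
  d9 = d8 - d4 - d3/3 = 204/5
  d10 = d7*4 + d9/5 - d5 = 562/75
  d11 = d4/3 = 7/6
Walk from origin (0, 0):
  seg 1: right by d3 = 6/5 → (6/5, 0)
  seg 2: left by d10 = 562/75 → (-472/75, 0)
  seg 3: left by d9 = 204/5 → (-3532/75, 0)
  seg 4: up by d6 = 40 → (-3532/75, 40)
  seg 5: right by d7 = 10/3 → (-1094/25, 40)
  seg 6: down by d9 = 204/5 → (-1094/25, -4/5)
  seg 7: left by d3 = 6/5 → (-1124/25, -4/5)

d5 = 14
d6 = 40
d7 = 10/3
d8 = 447/10
d9 = 204/5
d10 = 562/75
d11 = 7/6
endpoint = (-1124/25, -4/5)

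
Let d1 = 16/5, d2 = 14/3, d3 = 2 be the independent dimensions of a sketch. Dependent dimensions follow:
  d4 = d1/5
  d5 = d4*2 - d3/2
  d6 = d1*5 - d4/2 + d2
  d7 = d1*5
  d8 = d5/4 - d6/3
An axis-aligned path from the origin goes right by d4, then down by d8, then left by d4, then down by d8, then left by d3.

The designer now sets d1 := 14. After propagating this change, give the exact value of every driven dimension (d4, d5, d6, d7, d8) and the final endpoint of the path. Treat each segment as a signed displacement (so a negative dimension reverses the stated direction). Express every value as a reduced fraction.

Apply edit: d1 := 14
  d4 = d1/5 = 14/5
  d5 = d4*2 - d3/2 = 23/5
  d6 = d1*5 - d4/2 + d2 = 1099/15
  d7 = d1*5 = 70
  d8 = d5/4 - d6/3 = -4189/180
Walk from origin (0, 0):
  seg 1: right by d4 = 14/5 → (14/5, 0)
  seg 2: down by d8 = -4189/180 → (14/5, 4189/180)
  seg 3: left by d4 = 14/5 → (0, 4189/180)
  seg 4: down by d8 = -4189/180 → (0, 4189/90)
  seg 5: left by d3 = 2 → (-2, 4189/90)

d4 = 14/5
d5 = 23/5
d6 = 1099/15
d7 = 70
d8 = -4189/180
endpoint = (-2, 4189/90)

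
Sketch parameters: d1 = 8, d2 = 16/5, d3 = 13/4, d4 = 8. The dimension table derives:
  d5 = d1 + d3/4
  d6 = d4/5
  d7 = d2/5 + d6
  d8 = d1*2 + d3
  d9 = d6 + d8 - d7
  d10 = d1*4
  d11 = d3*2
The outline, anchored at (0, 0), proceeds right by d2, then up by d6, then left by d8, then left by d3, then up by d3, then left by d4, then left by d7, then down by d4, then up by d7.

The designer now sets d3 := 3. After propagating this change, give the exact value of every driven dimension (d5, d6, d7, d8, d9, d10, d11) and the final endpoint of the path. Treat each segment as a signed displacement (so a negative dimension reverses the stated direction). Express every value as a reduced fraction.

d5 = 35/4
d6 = 8/5
d7 = 56/25
d8 = 19
d9 = 459/25
d10 = 32
d11 = 6
endpoint = (-726/25, -29/25)

Apply edit: d3 := 3
  d5 = d1 + d3/4 = 35/4
  d6 = d4/5 = 8/5
  d7 = d2/5 + d6 = 56/25
  d8 = d1*2 + d3 = 19
  d9 = d6 + d8 - d7 = 459/25
  d10 = d1*4 = 32
  d11 = d3*2 = 6
Walk from origin (0, 0):
  seg 1: right by d2 = 16/5 → (16/5, 0)
  seg 2: up by d6 = 8/5 → (16/5, 8/5)
  seg 3: left by d8 = 19 → (-79/5, 8/5)
  seg 4: left by d3 = 3 → (-94/5, 8/5)
  seg 5: up by d3 = 3 → (-94/5, 23/5)
  seg 6: left by d4 = 8 → (-134/5, 23/5)
  seg 7: left by d7 = 56/25 → (-726/25, 23/5)
  seg 8: down by d4 = 8 → (-726/25, -17/5)
  seg 9: up by d7 = 56/25 → (-726/25, -29/25)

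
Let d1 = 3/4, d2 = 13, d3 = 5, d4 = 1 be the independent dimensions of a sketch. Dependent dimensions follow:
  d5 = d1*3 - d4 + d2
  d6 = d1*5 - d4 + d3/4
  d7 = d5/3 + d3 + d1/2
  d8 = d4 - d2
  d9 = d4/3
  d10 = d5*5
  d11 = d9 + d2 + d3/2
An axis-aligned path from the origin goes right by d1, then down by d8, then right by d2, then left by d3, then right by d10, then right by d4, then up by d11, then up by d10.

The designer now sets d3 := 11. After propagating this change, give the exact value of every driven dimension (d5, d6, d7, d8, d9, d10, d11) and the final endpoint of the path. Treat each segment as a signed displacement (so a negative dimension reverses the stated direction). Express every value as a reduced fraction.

d5 = 57/4
d6 = 11/2
d7 = 129/8
d8 = -12
d9 = 1/3
d10 = 285/4
d11 = 113/6
endpoint = (75, 1225/12)

Apply edit: d3 := 11
  d5 = d1*3 - d4 + d2 = 57/4
  d6 = d1*5 - d4 + d3/4 = 11/2
  d7 = d5/3 + d3 + d1/2 = 129/8
  d8 = d4 - d2 = -12
  d9 = d4/3 = 1/3
  d10 = d5*5 = 285/4
  d11 = d9 + d2 + d3/2 = 113/6
Walk from origin (0, 0):
  seg 1: right by d1 = 3/4 → (3/4, 0)
  seg 2: down by d8 = -12 → (3/4, 12)
  seg 3: right by d2 = 13 → (55/4, 12)
  seg 4: left by d3 = 11 → (11/4, 12)
  seg 5: right by d10 = 285/4 → (74, 12)
  seg 6: right by d4 = 1 → (75, 12)
  seg 7: up by d11 = 113/6 → (75, 185/6)
  seg 8: up by d10 = 285/4 → (75, 1225/12)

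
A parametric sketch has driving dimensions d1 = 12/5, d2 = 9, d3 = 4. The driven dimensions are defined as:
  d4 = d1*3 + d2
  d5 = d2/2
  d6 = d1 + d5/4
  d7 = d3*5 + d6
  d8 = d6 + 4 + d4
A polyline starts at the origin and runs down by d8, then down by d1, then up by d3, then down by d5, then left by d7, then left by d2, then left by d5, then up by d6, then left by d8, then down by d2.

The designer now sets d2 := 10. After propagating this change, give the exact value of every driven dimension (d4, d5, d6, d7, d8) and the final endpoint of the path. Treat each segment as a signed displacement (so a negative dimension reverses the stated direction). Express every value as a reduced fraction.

Apply edit: d2 := 10
  d4 = d1*3 + d2 = 86/5
  d5 = d2/2 = 5
  d6 = d1 + d5/4 = 73/20
  d7 = d3*5 + d6 = 473/20
  d8 = d6 + 4 + d4 = 497/20
Walk from origin (0, 0):
  seg 1: down by d8 = 497/20 → (0, -497/20)
  seg 2: down by d1 = 12/5 → (0, -109/4)
  seg 3: up by d3 = 4 → (0, -93/4)
  seg 4: down by d5 = 5 → (0, -113/4)
  seg 5: left by d7 = 473/20 → (-473/20, -113/4)
  seg 6: left by d2 = 10 → (-673/20, -113/4)
  seg 7: left by d5 = 5 → (-773/20, -113/4)
  seg 8: up by d6 = 73/20 → (-773/20, -123/5)
  seg 9: left by d8 = 497/20 → (-127/2, -123/5)
  seg 10: down by d2 = 10 → (-127/2, -173/5)

d4 = 86/5
d5 = 5
d6 = 73/20
d7 = 473/20
d8 = 497/20
endpoint = (-127/2, -173/5)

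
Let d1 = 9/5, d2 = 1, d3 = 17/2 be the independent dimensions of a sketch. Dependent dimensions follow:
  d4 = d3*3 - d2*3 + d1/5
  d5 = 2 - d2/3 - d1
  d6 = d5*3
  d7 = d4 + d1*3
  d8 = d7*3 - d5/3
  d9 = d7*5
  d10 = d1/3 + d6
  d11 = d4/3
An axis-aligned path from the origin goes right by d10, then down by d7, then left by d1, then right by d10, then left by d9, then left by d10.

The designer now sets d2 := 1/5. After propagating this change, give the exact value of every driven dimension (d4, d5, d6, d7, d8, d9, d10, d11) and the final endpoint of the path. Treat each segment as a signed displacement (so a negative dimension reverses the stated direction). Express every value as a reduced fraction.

Apply edit: d2 := 1/5
  d4 = d3*3 - d2*3 + d1/5 = 1263/50
  d5 = 2 - d2/3 - d1 = 2/15
  d6 = d5*3 = 2/5
  d7 = d4 + d1*3 = 1533/50
  d8 = d7*3 - d5/3 = 41371/450
  d9 = d7*5 = 1533/10
  d10 = d1/3 + d6 = 1
  d11 = d4/3 = 421/50
Walk from origin (0, 0):
  seg 1: right by d10 = 1 → (1, 0)
  seg 2: down by d7 = 1533/50 → (1, -1533/50)
  seg 3: left by d1 = 9/5 → (-4/5, -1533/50)
  seg 4: right by d10 = 1 → (1/5, -1533/50)
  seg 5: left by d9 = 1533/10 → (-1531/10, -1533/50)
  seg 6: left by d10 = 1 → (-1541/10, -1533/50)

d4 = 1263/50
d5 = 2/15
d6 = 2/5
d7 = 1533/50
d8 = 41371/450
d9 = 1533/10
d10 = 1
d11 = 421/50
endpoint = (-1541/10, -1533/50)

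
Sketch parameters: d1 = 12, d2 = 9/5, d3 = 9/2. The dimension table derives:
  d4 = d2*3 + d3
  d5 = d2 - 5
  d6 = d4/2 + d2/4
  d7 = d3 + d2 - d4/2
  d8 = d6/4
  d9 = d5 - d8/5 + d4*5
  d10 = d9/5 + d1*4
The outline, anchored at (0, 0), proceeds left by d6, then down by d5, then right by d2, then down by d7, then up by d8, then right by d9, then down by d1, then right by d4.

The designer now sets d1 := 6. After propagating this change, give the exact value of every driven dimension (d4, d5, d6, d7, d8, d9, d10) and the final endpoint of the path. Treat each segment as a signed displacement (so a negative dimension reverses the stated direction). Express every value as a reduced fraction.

d4 = 99/10
d5 = -16/5
d6 = 27/5
d7 = 27/20
d8 = 27/20
d9 = 4603/100
d10 = 16603/500
endpoint = (5233/100, -14/5)

Apply edit: d1 := 6
  d4 = d2*3 + d3 = 99/10
  d5 = d2 - 5 = -16/5
  d6 = d4/2 + d2/4 = 27/5
  d7 = d3 + d2 - d4/2 = 27/20
  d8 = d6/4 = 27/20
  d9 = d5 - d8/5 + d4*5 = 4603/100
  d10 = d9/5 + d1*4 = 16603/500
Walk from origin (0, 0):
  seg 1: left by d6 = 27/5 → (-27/5, 0)
  seg 2: down by d5 = -16/5 → (-27/5, 16/5)
  seg 3: right by d2 = 9/5 → (-18/5, 16/5)
  seg 4: down by d7 = 27/20 → (-18/5, 37/20)
  seg 5: up by d8 = 27/20 → (-18/5, 16/5)
  seg 6: right by d9 = 4603/100 → (4243/100, 16/5)
  seg 7: down by d1 = 6 → (4243/100, -14/5)
  seg 8: right by d4 = 99/10 → (5233/100, -14/5)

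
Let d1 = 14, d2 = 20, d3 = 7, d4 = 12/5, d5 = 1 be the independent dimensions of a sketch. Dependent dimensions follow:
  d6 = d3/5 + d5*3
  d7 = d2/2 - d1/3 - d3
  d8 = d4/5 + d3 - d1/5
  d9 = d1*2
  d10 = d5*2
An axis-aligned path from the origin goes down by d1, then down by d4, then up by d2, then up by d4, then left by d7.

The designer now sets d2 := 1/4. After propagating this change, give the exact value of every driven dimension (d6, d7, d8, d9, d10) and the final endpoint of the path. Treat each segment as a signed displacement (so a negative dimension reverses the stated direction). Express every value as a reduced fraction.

d6 = 22/5
d7 = -277/24
d8 = 117/25
d9 = 28
d10 = 2
endpoint = (277/24, -55/4)

Apply edit: d2 := 1/4
  d6 = d3/5 + d5*3 = 22/5
  d7 = d2/2 - d1/3 - d3 = -277/24
  d8 = d4/5 + d3 - d1/5 = 117/25
  d9 = d1*2 = 28
  d10 = d5*2 = 2
Walk from origin (0, 0):
  seg 1: down by d1 = 14 → (0, -14)
  seg 2: down by d4 = 12/5 → (0, -82/5)
  seg 3: up by d2 = 1/4 → (0, -323/20)
  seg 4: up by d4 = 12/5 → (0, -55/4)
  seg 5: left by d7 = -277/24 → (277/24, -55/4)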